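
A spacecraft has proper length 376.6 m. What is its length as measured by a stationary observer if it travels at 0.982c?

Proper length L₀ = 376.6 m
γ = 1/√(1 - 0.982²) = 5.2943
L = L₀/γ = 376.6/5.2943 = 71.13 m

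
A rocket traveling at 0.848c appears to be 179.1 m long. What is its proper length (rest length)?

Contracted length L = 179.1 m
γ = 1/√(1 - 0.848²) = 1.8868
L₀ = γL = 1.8868 × 179.1 = 337.9 m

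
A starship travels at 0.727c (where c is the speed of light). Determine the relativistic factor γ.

v/c = 0.727, so (v/c)² = 0.528529
1 - (v/c)² = 0.471471
γ = 1/√(0.471471) = 1.456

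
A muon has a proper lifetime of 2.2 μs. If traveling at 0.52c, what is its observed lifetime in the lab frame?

Proper lifetime τ₀ = 2.2 μs
γ = 1/√(1 - 0.52²) = 1.171
τ = γτ₀ = 1.171 × 2.2 μs = 2.576 μs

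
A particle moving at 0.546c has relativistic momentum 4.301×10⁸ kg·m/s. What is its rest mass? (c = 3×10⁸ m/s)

γ = 1/√(1 - 0.546²) = 1.1936
v = 0.546 × 3×10⁸ = 1.638×10⁸ m/s
m = p/(γv) = 4.301×10⁸/(1.1936 × 1.638×10⁸) = 2.200 kg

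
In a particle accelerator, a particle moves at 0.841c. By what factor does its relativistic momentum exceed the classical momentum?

p_rel = γmv, p_class = mv
Ratio = γ = 1/√(1 - 0.841²)
= 1/√(0.292719) = 1.848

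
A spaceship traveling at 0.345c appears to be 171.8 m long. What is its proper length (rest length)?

Contracted length L = 171.8 m
γ = 1/√(1 - 0.345²) = 1.065
L₀ = γL = 1.065 × 171.8 = 183.0 m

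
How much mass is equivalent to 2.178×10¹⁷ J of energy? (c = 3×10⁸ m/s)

From E = mc², we get m = E/c²
c² = (3×10⁸)² = 9×10¹⁶ m²/s²
m = 2.178×10¹⁷ / 9×10¹⁶ = 2.420 kg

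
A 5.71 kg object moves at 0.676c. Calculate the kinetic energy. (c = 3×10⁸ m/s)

γ = 1/√(1 - 0.676²) = 1.357
γ - 1 = 0.3570
KE = (γ-1)mc² = 0.3570 × 5.71 × (3×10⁸)² = 1.835×10¹⁷ J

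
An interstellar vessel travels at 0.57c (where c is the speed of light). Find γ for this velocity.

v/c = 0.57, so (v/c)² = 0.3249
1 - (v/c)² = 0.6751
γ = 1/√(0.6751) = 1.217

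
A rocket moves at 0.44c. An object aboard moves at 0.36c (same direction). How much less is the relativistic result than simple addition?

Classical: u' + v = 0.36 + 0.44 = 0.8c
Relativistic: u = (0.36 + 0.44)/(1 + 0.1584) = 0.8/1.1584 = 0.6906c
Difference: 0.8 - 0.6906 = 0.1094c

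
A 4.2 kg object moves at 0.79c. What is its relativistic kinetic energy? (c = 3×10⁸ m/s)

γ = 1/√(1 - 0.79²) = 1.631
γ - 1 = 0.6310
KE = (γ-1)mc² = 0.6310 × 4.2 × (3×10⁸)² = 2.385×10¹⁷ J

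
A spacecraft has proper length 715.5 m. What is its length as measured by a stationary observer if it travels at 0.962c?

Proper length L₀ = 715.5 m
γ = 1/√(1 - 0.962²) = 3.662
L = L₀/γ = 715.5/3.662 = 195.4 m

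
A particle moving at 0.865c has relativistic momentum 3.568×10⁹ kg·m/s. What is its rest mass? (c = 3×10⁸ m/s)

γ = 1/√(1 - 0.865²) = 1.993
v = 0.865 × 3×10⁸ = 2.595×10⁸ m/s
m = p/(γv) = 3.568×10⁹/(1.993 × 2.595×10⁸) = 6.899 kg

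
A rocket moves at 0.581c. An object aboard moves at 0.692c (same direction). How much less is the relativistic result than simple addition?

Classical: u' + v = 0.692 + 0.581 = 1.273c
Relativistic: u = (0.692 + 0.581)/(1 + 0.402052) = 1.273/1.402052 = 0.9080c
Difference: 1.273 - 0.9080 = 0.3650c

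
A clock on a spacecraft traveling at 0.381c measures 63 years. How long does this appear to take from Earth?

Proper time Δt₀ = 63 years
γ = 1/√(1 - 0.381²) = 1.0816
Δt = γΔt₀ = 1.0816 × 63 = 68.14 years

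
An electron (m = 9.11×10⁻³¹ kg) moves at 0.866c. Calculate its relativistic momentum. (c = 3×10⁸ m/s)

γ = 1/√(1 - 0.866²) = 1.9998
v = 0.866 × 3×10⁸ = 2.598×10⁸ m/s
p = γmv = 1.9998 × 9.11×10⁻³¹ × 2.598×10⁸ = 4.733×10⁻²² kg·m/s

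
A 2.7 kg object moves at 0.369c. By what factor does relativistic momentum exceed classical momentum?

p_rel = γmv, p_class = mv
Ratio = γ = 1/√(1 - 0.369²) = 1.076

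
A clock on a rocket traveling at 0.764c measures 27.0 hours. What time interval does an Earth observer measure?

Proper time Δt₀ = 27.0 hours
γ = 1/√(1 - 0.764²) = 1.550
Δt = γΔt₀ = 1.550 × 27.0 = 41.85 hours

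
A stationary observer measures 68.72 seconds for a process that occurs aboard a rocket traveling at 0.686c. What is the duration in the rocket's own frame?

Dilated time Δt = 68.72 seconds
γ = 1/√(1 - 0.686²) = 1.3744
Δt₀ = Δt/γ = 68.72/1.3744 = 50.00 seconds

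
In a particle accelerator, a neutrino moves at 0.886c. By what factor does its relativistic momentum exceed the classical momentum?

p_rel = γmv, p_class = mv
Ratio = γ = 1/√(1 - 0.886²)
= 1/√(0.215004) = 2.157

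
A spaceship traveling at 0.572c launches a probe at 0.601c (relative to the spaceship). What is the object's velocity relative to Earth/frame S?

u = (u' + v)/(1 + u'v/c²)
Numerator: 0.601 + 0.572 = 1.173
Denominator: 1 + 0.343772 = 1.343772
u = 1.173/1.343772 = 0.8729c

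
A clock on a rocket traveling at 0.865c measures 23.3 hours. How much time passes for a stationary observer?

Proper time Δt₀ = 23.3 hours
γ = 1/√(1 - 0.865²) = 1.993
Δt = γΔt₀ = 1.993 × 23.3 = 46.44 hours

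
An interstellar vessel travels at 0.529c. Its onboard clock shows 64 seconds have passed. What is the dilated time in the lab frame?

Proper time Δt₀ = 64 seconds
γ = 1/√(1 - 0.529²) = 1.1784
Δt = γΔt₀ = 1.1784 × 64 = 75.42 seconds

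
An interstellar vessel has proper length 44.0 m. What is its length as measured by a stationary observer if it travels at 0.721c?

Proper length L₀ = 44.0 m
γ = 1/√(1 - 0.721²) = 1.443
L = L₀/γ = 44.0/1.443 = 30.49 m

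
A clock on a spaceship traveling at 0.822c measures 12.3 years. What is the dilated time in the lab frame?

Proper time Δt₀ = 12.3 years
γ = 1/√(1 - 0.822²) = 1.756
Δt = γΔt₀ = 1.756 × 12.3 = 21.60 years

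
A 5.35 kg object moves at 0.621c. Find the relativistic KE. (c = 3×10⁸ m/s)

γ = 1/√(1 - 0.621²) = 1.2758
γ - 1 = 0.2758
KE = (γ-1)mc² = 0.2758 × 5.35 × (3×10⁸)² = 1.328×10¹⁷ J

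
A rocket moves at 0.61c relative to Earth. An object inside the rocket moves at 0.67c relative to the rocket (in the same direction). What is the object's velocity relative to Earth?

u = (u' + v)/(1 + u'v/c²)
Numerator: 0.67 + 0.61 = 1.28
Denominator: 1 + 0.4087 = 1.4087
u = 1.28/1.4087 = 0.9086c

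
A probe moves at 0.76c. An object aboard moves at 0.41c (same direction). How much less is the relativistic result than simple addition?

Classical: u' + v = 0.41 + 0.76 = 1.17c
Relativistic: u = (0.41 + 0.76)/(1 + 0.3116) = 1.17/1.3116 = 0.8920c
Difference: 1.17 - 0.8920 = 0.2780c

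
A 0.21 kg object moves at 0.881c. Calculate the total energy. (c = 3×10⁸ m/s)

γ = 1/√(1 - 0.881²) = 2.114
mc² = 0.21 × (3×10⁸)² = 1.890×10¹⁶ J
E = γmc² = 2.114 × 1.890×10¹⁶ = 3.995×10¹⁶ J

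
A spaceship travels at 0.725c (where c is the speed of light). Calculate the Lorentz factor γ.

v/c = 0.725, so (v/c)² = 0.525625
1 - (v/c)² = 0.474375
γ = 1/√(0.474375) = 1.452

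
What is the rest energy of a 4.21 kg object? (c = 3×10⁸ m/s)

c² = (3×10⁸)² = 9.000×10¹⁶ m²/s²
E₀ = mc² = 4.21 × 9.000×10¹⁶ = 3.789×10¹⁷ J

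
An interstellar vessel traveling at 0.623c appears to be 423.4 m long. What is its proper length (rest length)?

Contracted length L = 423.4 m
γ = 1/√(1 - 0.623²) = 1.2784
L₀ = γL = 1.2784 × 423.4 = 541.3 m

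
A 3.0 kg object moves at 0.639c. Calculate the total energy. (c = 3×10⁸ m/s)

γ = 1/√(1 - 0.639²) = 1.300
mc² = 3.0 × (3×10⁸)² = 2.700×10¹⁷ J
E = γmc² = 1.300 × 2.700×10¹⁷ = 3.510×10¹⁷ J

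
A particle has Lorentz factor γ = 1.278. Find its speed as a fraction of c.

From γ = 1/√(1 - v²/c²):
1/γ² = 1/1.278² = 0.6123
v²/c² = 1 - 0.6123 = 0.3877
v/c = √(0.3877) = 0.6227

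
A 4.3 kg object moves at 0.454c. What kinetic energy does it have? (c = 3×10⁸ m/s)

γ = 1/√(1 - 0.454²) = 1.12233
γ - 1 = 0.12233
KE = (γ-1)mc² = 0.12233 × 4.3 × (3×10⁸)² = 4.734×10¹⁶ J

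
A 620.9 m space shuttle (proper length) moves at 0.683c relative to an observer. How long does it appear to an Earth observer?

Proper length L₀ = 620.9 m
γ = 1/√(1 - 0.683²) = 1.369
L = L₀/γ = 620.9/1.369 = 453.5 m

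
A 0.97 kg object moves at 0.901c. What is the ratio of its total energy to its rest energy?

E = γmc², E₀ = mc²
E/E₀ = γ = 1/√(1 - 0.901²) = 2.305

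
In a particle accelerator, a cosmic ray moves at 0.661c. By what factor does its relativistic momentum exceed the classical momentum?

p_rel = γmv, p_class = mv
Ratio = γ = 1/√(1 - 0.661²)
= 1/√(0.563079) = 1.333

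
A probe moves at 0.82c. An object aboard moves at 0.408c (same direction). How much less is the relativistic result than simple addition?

Classical: u' + v = 0.408 + 0.82 = 1.228c
Relativistic: u = (0.408 + 0.82)/(1 + 0.33456) = 1.228/1.33456 = 0.9202c
Difference: 1.228 - 0.9202 = 0.3078c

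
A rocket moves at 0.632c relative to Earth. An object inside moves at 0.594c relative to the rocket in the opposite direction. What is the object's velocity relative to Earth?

Object's velocity in rocket frame is u' = -0.594c
u = (u' + v)/(1 + u'v/c²) = (v - 0.594)/(1 - 0.594·v/c²)
Numerator: 0.632 - 0.594 = 0.038
Denominator: 1 - 0.375408 = 0.624592
u = 0.038/0.624592 = 0.06084c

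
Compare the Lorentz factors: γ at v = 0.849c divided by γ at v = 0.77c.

γ₁ = 1/√(1 - 0.849²) = 1.893
γ₂ = 1/√(1 - 0.77²) = 1.567
γ₁/γ₂ = 1.893/1.567 = 1.208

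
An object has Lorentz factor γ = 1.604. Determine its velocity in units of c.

From γ = 1/√(1 - v²/c²):
1/γ² = 1/1.604² = 0.3887
v²/c² = 1 - 0.3887 = 0.6113
v/c = √(0.6113) = 0.7819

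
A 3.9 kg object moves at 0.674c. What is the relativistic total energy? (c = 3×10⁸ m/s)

γ = 1/√(1 - 0.674²) = 1.3537
mc² = 3.9 × (3×10⁸)² = 3.510×10¹⁷ J
E = γmc² = 1.3537 × 3.510×10¹⁷ = 4.751×10¹⁷ J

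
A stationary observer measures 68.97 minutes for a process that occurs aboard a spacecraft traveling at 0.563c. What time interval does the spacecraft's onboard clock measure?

Dilated time Δt = 68.97 minutes
γ = 1/√(1 - 0.563²) = 1.210
Δt₀ = Δt/γ = 68.97/1.210 = 57.00 minutes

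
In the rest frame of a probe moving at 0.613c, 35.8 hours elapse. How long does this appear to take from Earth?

Proper time Δt₀ = 35.8 hours
γ = 1/√(1 - 0.613²) = 1.2657
Δt = γΔt₀ = 1.2657 × 35.8 = 45.31 hours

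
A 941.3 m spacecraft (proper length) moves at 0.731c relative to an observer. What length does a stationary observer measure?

Proper length L₀ = 941.3 m
γ = 1/√(1 - 0.731²) = 1.4655
L = L₀/γ = 941.3/1.4655 = 642.3 m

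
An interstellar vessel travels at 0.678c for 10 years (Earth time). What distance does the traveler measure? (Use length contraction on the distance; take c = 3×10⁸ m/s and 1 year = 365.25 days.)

Earth distance: d = v × t = 0.678c × 10 yr = 6.4188×10¹⁶ m
γ = 1.3604
d' = d/γ = 6.4188×10¹⁶/1.3604 = 4.718×10¹⁶ m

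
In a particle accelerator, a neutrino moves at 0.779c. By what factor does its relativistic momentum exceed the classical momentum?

p_rel = γmv, p_class = mv
Ratio = γ = 1/√(1 - 0.779²)
= 1/√(0.393159) = 1.595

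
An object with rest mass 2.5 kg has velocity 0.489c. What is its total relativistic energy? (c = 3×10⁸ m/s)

γ = 1/√(1 - 0.489²) = 1.146
mc² = 2.5 × (3×10⁸)² = 2.250×10¹⁷ J
E = γmc² = 1.146 × 2.250×10¹⁷ = 2.579×10¹⁷ J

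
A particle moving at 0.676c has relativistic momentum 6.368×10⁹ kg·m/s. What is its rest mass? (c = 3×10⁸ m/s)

γ = 1/√(1 - 0.676²) = 1.357
v = 0.676 × 3×10⁸ = 2.028×10⁸ m/s
m = p/(γv) = 6.368×10⁹/(1.357 × 2.028×10⁸) = 23.14 kg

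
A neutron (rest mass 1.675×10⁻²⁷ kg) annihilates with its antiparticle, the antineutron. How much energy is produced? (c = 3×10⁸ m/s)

Both particles have the same rest mass, so total mass = 2m
E = 2m·c² = 2 × 1.675×10⁻²⁷ × (3×10⁸)²
= 2 × 1.675×10⁻²⁷ × 9×10¹⁶
= 3.015×10⁻¹⁰ J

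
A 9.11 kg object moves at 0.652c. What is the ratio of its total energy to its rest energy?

E = γmc², E₀ = mc²
E/E₀ = γ = 1/√(1 - 0.652²) = 1.319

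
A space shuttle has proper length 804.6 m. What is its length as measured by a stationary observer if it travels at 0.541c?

Proper length L₀ = 804.6 m
γ = 1/√(1 - 0.541²) = 1.189
L = L₀/γ = 804.6/1.189 = 676.7 m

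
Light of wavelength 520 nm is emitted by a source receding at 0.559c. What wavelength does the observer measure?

β = 0.559
Wavelength Doppler factor = √(1.559/0.441) = √(3.535) = 1.8802
λ_obs = 520 × 1.8802 = 977.7 nm (redshift)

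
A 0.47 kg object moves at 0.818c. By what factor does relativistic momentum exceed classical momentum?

p_rel = γmv, p_class = mv
Ratio = γ = 1/√(1 - 0.818²) = 1.738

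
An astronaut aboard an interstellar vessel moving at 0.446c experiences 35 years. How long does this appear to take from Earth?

Proper time Δt₀ = 35 years
γ = 1/√(1 - 0.446²) = 1.117
Δt = γΔt₀ = 1.117 × 35 = 39.10 years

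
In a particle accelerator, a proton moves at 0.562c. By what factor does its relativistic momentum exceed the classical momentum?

p_rel = γmv, p_class = mv
Ratio = γ = 1/√(1 - 0.562²)
= 1/√(0.684156) = 1.209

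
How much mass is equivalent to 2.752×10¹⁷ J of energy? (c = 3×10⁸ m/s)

From E = mc², we get m = E/c²
c² = (3×10⁸)² = 9×10¹⁶ m²/s²
m = 2.752×10¹⁷ / 9×10¹⁶ = 3.058 kg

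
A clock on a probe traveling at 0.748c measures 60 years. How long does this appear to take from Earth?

Proper time Δt₀ = 60 years
γ = 1/√(1 - 0.748²) = 1.5067
Δt = γΔt₀ = 1.5067 × 60 = 90.40 years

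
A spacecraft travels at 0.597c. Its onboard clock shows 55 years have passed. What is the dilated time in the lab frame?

Proper time Δt₀ = 55 years
γ = 1/√(1 - 0.597²) = 1.2465
Δt = γΔt₀ = 1.2465 × 55 = 68.56 years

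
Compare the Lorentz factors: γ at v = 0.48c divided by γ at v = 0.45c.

γ₁ = 1/√(1 - 0.48²) = 1.140
γ₂ = 1/√(1 - 0.45²) = 1.120
γ₁/γ₂ = 1.140/1.120 = 1.018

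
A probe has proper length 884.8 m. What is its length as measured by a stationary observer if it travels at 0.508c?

Proper length L₀ = 884.8 m
γ = 1/√(1 - 0.508²) = 1.161
L = L₀/γ = 884.8/1.161 = 762.1 m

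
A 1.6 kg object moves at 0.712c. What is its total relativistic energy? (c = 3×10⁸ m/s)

γ = 1/√(1 - 0.712²) = 1.424
mc² = 1.6 × (3×10⁸)² = 1.440×10¹⁷ J
E = γmc² = 1.424 × 1.440×10¹⁷ = 2.051×10¹⁷ J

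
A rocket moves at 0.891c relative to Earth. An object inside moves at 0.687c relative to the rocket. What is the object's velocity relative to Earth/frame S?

u = (u' + v)/(1 + u'v/c²)
Numerator: 0.687 + 0.891 = 1.578
Denominator: 1 + 0.612117 = 1.612117
u = 1.578/1.612117 = 0.9788c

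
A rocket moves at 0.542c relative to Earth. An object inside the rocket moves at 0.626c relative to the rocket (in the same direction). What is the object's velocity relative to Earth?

u = (u' + v)/(1 + u'v/c²)
Numerator: 0.626 + 0.542 = 1.168
Denominator: 1 + 0.339292 = 1.339292
u = 1.168/1.339292 = 0.8721c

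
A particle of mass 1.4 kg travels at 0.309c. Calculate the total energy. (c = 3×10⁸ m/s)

γ = 1/√(1 - 0.309²) = 1.0515
mc² = 1.4 × (3×10⁸)² = 1.260×10¹⁷ J
E = γmc² = 1.0515 × 1.260×10¹⁷ = 1.325×10¹⁷ J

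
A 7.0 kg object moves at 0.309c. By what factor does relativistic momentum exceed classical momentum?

p_rel = γmv, p_class = mv
Ratio = γ = 1/√(1 - 0.309²) = 1.051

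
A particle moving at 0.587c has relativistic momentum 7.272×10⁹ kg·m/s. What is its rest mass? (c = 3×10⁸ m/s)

γ = 1/√(1 - 0.587²) = 1.2352
v = 0.587 × 3×10⁸ = 1.761×10⁸ m/s
m = p/(γv) = 7.272×10⁹/(1.2352 × 1.761×10⁸) = 33.43 kg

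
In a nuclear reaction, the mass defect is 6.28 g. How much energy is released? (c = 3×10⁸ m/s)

Convert mass defect: Δm = 6.28 g = 0.00628 kg
E = Δm·c² = 0.00628 × (3×10⁸)²
= 0.00628 × 9×10¹⁶ = 5.652×10¹⁴ J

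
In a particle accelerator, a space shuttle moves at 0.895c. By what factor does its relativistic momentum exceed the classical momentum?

p_rel = γmv, p_class = mv
Ratio = γ = 1/√(1 - 0.895²)
= 1/√(0.198975) = 2.242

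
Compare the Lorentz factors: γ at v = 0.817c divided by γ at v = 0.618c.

γ₁ = 1/√(1 - 0.817²) = 1.734
γ₂ = 1/√(1 - 0.618²) = 1.272
γ₁/γ₂ = 1.734/1.272 = 1.363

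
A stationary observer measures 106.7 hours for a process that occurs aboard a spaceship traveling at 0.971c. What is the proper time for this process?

Dilated time Δt = 106.7 hours
γ = 1/√(1 - 0.971²) = 4.183
Δt₀ = Δt/γ = 106.7/4.183 = 25.51 hours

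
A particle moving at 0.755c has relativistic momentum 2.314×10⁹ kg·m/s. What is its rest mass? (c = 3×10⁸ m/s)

γ = 1/√(1 - 0.755²) = 1.525
v = 0.755 × 3×10⁸ = 2.265×10⁸ m/s
m = p/(γv) = 2.314×10⁹/(1.525 × 2.265×10⁸) = 6.699 kg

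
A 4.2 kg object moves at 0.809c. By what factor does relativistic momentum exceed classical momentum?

p_rel = γmv, p_class = mv
Ratio = γ = 1/√(1 - 0.809²) = 1.701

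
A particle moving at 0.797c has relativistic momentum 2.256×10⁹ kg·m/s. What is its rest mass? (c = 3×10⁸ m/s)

γ = 1/√(1 - 0.797²) = 1.6557
v = 0.797 × 3×10⁸ = 2.391×10⁸ m/s
m = p/(γv) = 2.256×10⁹/(1.6557 × 2.391×10⁸) = 5.699 kg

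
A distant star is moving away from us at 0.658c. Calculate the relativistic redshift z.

β = 0.658
(1+β)/(1-β) = 1.658/0.342 = 4.848
√(4.848) = 2.202
z = 2.202 - 1 = 1.202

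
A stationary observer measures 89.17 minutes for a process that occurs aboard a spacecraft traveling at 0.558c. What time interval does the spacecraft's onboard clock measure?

Dilated time Δt = 89.17 minutes
γ = 1/√(1 - 0.558²) = 1.205
Δt₀ = Δt/γ = 89.17/1.205 = 74.00 minutes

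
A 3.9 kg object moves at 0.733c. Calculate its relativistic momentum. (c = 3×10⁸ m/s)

γ = 1/√(1 - 0.733²) = 1.470
v = 0.733 × 3×10⁸ = 2.199×10⁸ m/s
p = γmv = 1.470 × 3.9 × 2.199×10⁸ = 1.261×10⁹ kg·m/s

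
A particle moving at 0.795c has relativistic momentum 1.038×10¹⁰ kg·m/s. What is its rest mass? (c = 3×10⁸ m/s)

γ = 1/√(1 - 0.795²) = 1.6485
v = 0.795 × 3×10⁸ = 2.385×10⁸ m/s
m = p/(γv) = 1.038×10¹⁰/(1.6485 × 2.385×10⁸) = 26.40 kg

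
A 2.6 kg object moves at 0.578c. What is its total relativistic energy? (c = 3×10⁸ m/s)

γ = 1/√(1 - 0.578²) = 1.22543
mc² = 2.6 × (3×10⁸)² = 2.340×10¹⁷ J
E = γmc² = 1.22543 × 2.340×10¹⁷ = 2.868×10¹⁷ J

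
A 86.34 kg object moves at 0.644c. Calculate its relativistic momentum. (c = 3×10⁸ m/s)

γ = 1/√(1 - 0.644²) = 1.307
v = 0.644 × 3×10⁸ = 1.932×10⁸ m/s
p = γmv = 1.307 × 86.34 × 1.932×10⁸ = 2.180×10¹⁰ kg·m/s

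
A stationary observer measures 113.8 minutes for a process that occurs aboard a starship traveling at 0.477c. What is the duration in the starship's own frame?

Dilated time Δt = 113.8 minutes
γ = 1/√(1 - 0.477²) = 1.138
Δt₀ = Δt/γ = 113.8/1.138 = 100.0 minutes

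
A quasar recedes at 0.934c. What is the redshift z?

β = 0.934
(1+β)/(1-β) = 1.934/0.066 = 29.30
√(29.30) = 5.413
z = 5.413 - 1 = 4.413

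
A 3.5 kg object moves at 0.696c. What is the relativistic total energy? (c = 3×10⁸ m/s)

γ = 1/√(1 - 0.696²) = 1.3927
mc² = 3.5 × (3×10⁸)² = 3.150×10¹⁷ J
E = γmc² = 1.3927 × 3.150×10¹⁷ = 4.387×10¹⁷ J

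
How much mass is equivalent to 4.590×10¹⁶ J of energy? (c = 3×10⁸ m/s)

From E = mc², we get m = E/c²
c² = (3×10⁸)² = 9×10¹⁶ m²/s²
m = 4.590×10¹⁶ / 9×10¹⁶ = 0.5100 kg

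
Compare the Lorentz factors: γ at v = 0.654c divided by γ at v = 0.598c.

γ₁ = 1/√(1 - 0.654²) = 1.322
γ₂ = 1/√(1 - 0.598²) = 1.248
γ₁/γ₂ = 1.322/1.248 = 1.059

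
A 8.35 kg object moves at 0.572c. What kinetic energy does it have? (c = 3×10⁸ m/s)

γ = 1/√(1 - 0.572²) = 1.2191
γ - 1 = 0.2191
KE = (γ-1)mc² = 0.2191 × 8.35 × (3×10⁸)² = 1.647×10¹⁷ J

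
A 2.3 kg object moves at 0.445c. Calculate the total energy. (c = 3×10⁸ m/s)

γ = 1/√(1 - 0.445²) = 1.11666
mc² = 2.3 × (3×10⁸)² = 2.070×10¹⁷ J
E = γmc² = 1.11666 × 2.070×10¹⁷ = 2.311×10¹⁷ J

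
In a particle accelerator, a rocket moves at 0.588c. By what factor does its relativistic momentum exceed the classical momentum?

p_rel = γmv, p_class = mv
Ratio = γ = 1/√(1 - 0.588²)
= 1/√(0.654256) = 1.236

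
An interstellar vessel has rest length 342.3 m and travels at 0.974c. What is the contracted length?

Proper length L₀ = 342.3 m
γ = 1/√(1 - 0.974²) = 4.414
L = L₀/γ = 342.3/4.414 = 77.55 m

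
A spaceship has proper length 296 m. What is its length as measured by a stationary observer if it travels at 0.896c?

Proper length L₀ = 296 m
γ = 1/√(1 - 0.896²) = 2.252
L = L₀/γ = 296/2.252 = 131.4 m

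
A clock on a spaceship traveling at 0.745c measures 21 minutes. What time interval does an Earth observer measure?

Proper time Δt₀ = 21 minutes
γ = 1/√(1 - 0.745²) = 1.499
Δt = γΔt₀ = 1.499 × 21 = 31.48 minutes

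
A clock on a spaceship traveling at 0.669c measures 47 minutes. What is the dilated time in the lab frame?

Proper time Δt₀ = 47 minutes
γ = 1/√(1 - 0.669²) = 1.3454
Δt = γΔt₀ = 1.3454 × 47 = 63.23 minutes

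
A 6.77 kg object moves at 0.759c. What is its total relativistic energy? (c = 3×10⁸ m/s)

γ = 1/√(1 - 0.759²) = 1.5359
mc² = 6.77 × (3×10⁸)² = 6.093×10¹⁷ J
E = γmc² = 1.5359 × 6.093×10¹⁷ = 9.358×10¹⁷ J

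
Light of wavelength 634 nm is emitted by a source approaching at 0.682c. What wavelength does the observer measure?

β = 0.682
Wavelength Doppler factor = √(0.318/1.682) = √(0.18906) = 0.4348
λ_obs = 634 × 0.4348 = 275.7 nm (blueshift)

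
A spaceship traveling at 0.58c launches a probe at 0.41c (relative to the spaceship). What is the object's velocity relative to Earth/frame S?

u = (u' + v)/(1 + u'v/c²)
Numerator: 0.41 + 0.58 = 0.99
Denominator: 1 + 0.2378 = 1.2378
u = 0.99/1.2378 = 0.7998c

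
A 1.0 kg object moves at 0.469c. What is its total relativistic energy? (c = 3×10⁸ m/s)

γ = 1/√(1 - 0.469²) = 1.132
mc² = 1.0 × (3×10⁸)² = 9.000×10¹⁶ J
E = γmc² = 1.132 × 9.000×10¹⁶ = 1.019×10¹⁷ J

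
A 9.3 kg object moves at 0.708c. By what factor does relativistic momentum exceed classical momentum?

p_rel = γmv, p_class = mv
Ratio = γ = 1/√(1 - 0.708²) = 1.416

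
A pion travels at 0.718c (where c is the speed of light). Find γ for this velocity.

v/c = 0.718, so (v/c)² = 0.515524
1 - (v/c)² = 0.484476
γ = 1/√(0.484476) = 1.437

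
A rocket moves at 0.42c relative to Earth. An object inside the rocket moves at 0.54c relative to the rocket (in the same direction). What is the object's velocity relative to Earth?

u = (u' + v)/(1 + u'v/c²)
Numerator: 0.54 + 0.42 = 0.96
Denominator: 1 + 0.2268 = 1.2268
u = 0.96/1.2268 = 0.7825c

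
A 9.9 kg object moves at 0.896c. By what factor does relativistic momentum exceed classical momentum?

p_rel = γmv, p_class = mv
Ratio = γ = 1/√(1 - 0.896²) = 2.252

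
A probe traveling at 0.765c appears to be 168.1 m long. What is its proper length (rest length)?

Contracted length L = 168.1 m
γ = 1/√(1 - 0.765²) = 1.5527
L₀ = γL = 1.5527 × 168.1 = 261.0 m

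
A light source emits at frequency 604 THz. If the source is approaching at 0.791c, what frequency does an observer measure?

β = v/c = 0.791
(1+β)/(1-β) = 1.791/0.209 = 8.569
Doppler factor = √(8.569) = 2.927
f_obs = 604 × 2.927 = 1768 THz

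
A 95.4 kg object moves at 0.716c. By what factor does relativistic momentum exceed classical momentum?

p_rel = γmv, p_class = mv
Ratio = γ = 1/√(1 - 0.716²) = 1.432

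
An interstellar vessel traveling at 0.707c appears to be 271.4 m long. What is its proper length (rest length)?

Contracted length L = 271.4 m
γ = 1/√(1 - 0.707²) = 1.414
L₀ = γL = 1.414 × 271.4 = 383.8 m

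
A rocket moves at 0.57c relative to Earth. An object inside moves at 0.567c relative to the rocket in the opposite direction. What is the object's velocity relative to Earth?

Object's velocity in rocket frame is u' = -0.567c
u = (u' + v)/(1 + u'v/c²) = (v - 0.567)/(1 - 0.567·v/c²)
Numerator: 0.57 - 0.567 = 0.003
Denominator: 1 - 0.32319 = 0.67681
u = 0.003/0.67681 = 0.004433c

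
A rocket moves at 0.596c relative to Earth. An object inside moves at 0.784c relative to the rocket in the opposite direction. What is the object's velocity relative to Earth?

Object's velocity in rocket frame is u' = -0.784c
u = (u' + v)/(1 + u'v/c²) = (v - 0.784)/(1 - 0.784·v/c²)
Numerator: 0.596 - 0.784 = -0.188
Denominator: 1 - 0.467264 = 0.532736
u = -0.188/0.532736 = -0.3529c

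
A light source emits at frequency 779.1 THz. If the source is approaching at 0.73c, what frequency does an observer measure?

β = v/c = 0.73
(1+β)/(1-β) = 1.73/0.27 = 6.407
Doppler factor = √(6.407) = 2.531
f_obs = 779.1 × 2.531 = 1972 THz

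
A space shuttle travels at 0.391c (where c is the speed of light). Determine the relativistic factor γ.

v/c = 0.391, so (v/c)² = 0.152881
1 - (v/c)² = 0.847119
γ = 1/√(0.847119) = 1.086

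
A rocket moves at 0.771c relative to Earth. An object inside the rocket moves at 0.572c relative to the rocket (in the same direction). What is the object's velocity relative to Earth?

u = (u' + v)/(1 + u'v/c²)
Numerator: 0.572 + 0.771 = 1.343
Denominator: 1 + 0.441012 = 1.441012
u = 1.343/1.441012 = 0.9320c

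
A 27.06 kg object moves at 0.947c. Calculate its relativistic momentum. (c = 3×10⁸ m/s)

γ = 1/√(1 - 0.947²) = 3.113
v = 0.947 × 3×10⁸ = 2.841×10⁸ m/s
p = γmv = 3.113 × 27.06 × 2.841×10⁸ = 2.393×10¹⁰ kg·m/s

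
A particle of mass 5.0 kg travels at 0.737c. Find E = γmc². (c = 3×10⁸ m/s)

γ = 1/√(1 - 0.737²) = 1.4795
mc² = 5.0 × (3×10⁸)² = 4.500×10¹⁷ J
E = γmc² = 1.4795 × 4.500×10¹⁷ = 6.658×10¹⁷ J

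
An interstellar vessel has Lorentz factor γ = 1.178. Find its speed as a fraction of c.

From γ = 1/√(1 - v²/c²):
1/γ² = 1/1.178² = 0.7206
v²/c² = 1 - 0.7206 = 0.2794
v/c = √(0.2794) = 0.5286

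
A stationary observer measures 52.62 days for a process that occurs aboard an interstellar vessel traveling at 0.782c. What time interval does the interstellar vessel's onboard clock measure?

Dilated time Δt = 52.62 days
γ = 1/√(1 - 0.782²) = 1.6044
Δt₀ = Δt/γ = 52.62/1.6044 = 32.80 days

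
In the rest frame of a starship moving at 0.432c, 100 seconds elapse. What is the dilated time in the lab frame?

Proper time Δt₀ = 100 seconds
γ = 1/√(1 - 0.432²) = 1.109
Δt = γΔt₀ = 1.109 × 100 = 110.9 seconds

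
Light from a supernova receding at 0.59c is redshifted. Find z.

β = 0.59
(1+β)/(1-β) = 1.59/0.41 = 3.878
√(3.878) = 1.9693
z = 1.9693 - 1 = 0.9693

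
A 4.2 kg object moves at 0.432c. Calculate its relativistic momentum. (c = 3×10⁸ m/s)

γ = 1/√(1 - 0.432²) = 1.1088
v = 0.432 × 3×10⁸ = 1.296×10⁸ m/s
p = γmv = 1.1088 × 4.2 × 1.296×10⁸ = 6.035×10⁸ kg·m/s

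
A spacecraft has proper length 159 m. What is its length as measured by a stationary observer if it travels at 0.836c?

Proper length L₀ = 159 m
γ = 1/√(1 - 0.836²) = 1.8224
L = L₀/γ = 159/1.8224 = 87.25 m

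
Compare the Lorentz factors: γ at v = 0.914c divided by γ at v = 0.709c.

γ₁ = 1/√(1 - 0.914²) = 2.465
γ₂ = 1/√(1 - 0.709²) = 1.418
γ₁/γ₂ = 2.465/1.418 = 1.738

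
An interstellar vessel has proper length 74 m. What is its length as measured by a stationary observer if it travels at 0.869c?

Proper length L₀ = 74 m
γ = 1/√(1 - 0.869²) = 2.021
L = L₀/γ = 74/2.021 = 36.62 m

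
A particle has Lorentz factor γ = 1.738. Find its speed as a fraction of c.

From γ = 1/√(1 - v²/c²):
1/γ² = 1/1.738² = 0.3311
v²/c² = 1 - 0.3311 = 0.6689
v/c = √(0.6689) = 0.8179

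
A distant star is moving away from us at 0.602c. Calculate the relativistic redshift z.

β = 0.602
(1+β)/(1-β) = 1.602/0.398 = 4.025
√(4.025) = 2.006
z = 2.006 - 1 = 1.006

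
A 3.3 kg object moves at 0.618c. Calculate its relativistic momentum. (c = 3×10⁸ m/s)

γ = 1/√(1 - 0.618²) = 1.272
v = 0.618 × 3×10⁸ = 1.854×10⁸ m/s
p = γmv = 1.272 × 3.3 × 1.854×10⁸ = 7.782×10⁸ kg·m/s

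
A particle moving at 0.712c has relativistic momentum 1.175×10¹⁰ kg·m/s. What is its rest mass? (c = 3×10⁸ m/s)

γ = 1/√(1 - 0.712²) = 1.424
v = 0.712 × 3×10⁸ = 2.136×10⁸ m/s
m = p/(γv) = 1.175×10¹⁰/(1.424 × 2.136×10⁸) = 38.63 kg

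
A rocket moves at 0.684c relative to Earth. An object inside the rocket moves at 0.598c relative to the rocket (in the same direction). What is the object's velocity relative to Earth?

u = (u' + v)/(1 + u'v/c²)
Numerator: 0.598 + 0.684 = 1.282
Denominator: 1 + 0.409032 = 1.409032
u = 1.282/1.409032 = 0.9098c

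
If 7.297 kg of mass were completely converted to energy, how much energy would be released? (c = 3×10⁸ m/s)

Using E = mc²:
c² = (3×10⁸)² = 9×10¹⁶ m²/s²
E = 7.297 × 9×10¹⁶ = 6.567×10¹⁷ J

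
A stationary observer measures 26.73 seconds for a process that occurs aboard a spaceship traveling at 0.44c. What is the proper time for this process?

Dilated time Δt = 26.73 seconds
γ = 1/√(1 - 0.44²) = 1.1136
Δt₀ = Δt/γ = 26.73/1.1136 = 24.00 seconds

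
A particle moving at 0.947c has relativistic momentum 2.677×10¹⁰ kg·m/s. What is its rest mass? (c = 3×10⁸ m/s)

γ = 1/√(1 - 0.947²) = 3.113
v = 0.947 × 3×10⁸ = 2.841×10⁸ m/s
m = p/(γv) = 2.677×10¹⁰/(3.113 × 2.841×10⁸) = 30.27 kg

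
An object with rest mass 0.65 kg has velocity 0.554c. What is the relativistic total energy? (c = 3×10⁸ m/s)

γ = 1/√(1 - 0.554²) = 1.2012
mc² = 0.65 × (3×10⁸)² = 5.850×10¹⁶ J
E = γmc² = 1.2012 × 5.850×10¹⁶ = 7.027×10¹⁶ J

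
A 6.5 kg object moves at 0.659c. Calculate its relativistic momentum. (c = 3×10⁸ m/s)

γ = 1/√(1 - 0.659²) = 1.330
v = 0.659 × 3×10⁸ = 1.977×10⁸ m/s
p = γmv = 1.330 × 6.5 × 1.977×10⁸ = 1.709×10⁹ kg·m/s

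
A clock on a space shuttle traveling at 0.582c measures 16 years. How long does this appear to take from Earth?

Proper time Δt₀ = 16 years
γ = 1/√(1 - 0.582²) = 1.230
Δt = γΔt₀ = 1.230 × 16 = 19.68 years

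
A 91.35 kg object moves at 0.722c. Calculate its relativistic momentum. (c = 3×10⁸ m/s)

γ = 1/√(1 - 0.722²) = 1.4453
v = 0.722 × 3×10⁸ = 2.166×10⁸ m/s
p = γmv = 1.4453 × 91.35 × 2.166×10⁸ = 2.860×10¹⁰ kg·m/s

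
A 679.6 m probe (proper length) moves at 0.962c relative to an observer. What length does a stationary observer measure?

Proper length L₀ = 679.6 m
γ = 1/√(1 - 0.962²) = 3.662
L = L₀/γ = 679.6/3.662 = 185.6 m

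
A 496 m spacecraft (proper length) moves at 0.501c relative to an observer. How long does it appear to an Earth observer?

Proper length L₀ = 496 m
γ = 1/√(1 - 0.501²) = 1.1555
L = L₀/γ = 496/1.1555 = 429.3 m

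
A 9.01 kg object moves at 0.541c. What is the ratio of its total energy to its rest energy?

E = γmc², E₀ = mc²
E/E₀ = γ = 1/√(1 - 0.541²) = 1.189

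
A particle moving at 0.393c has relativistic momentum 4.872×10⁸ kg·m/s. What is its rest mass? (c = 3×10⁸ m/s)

γ = 1/√(1 - 0.393²) = 1.0875
v = 0.393 × 3×10⁸ = 1.179×10⁸ m/s
m = p/(γv) = 4.872×10⁸/(1.0875 × 1.179×10⁸) = 3.800 kg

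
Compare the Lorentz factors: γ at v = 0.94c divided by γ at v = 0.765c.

γ₁ = 1/√(1 - 0.94²) = 2.9311
γ₂ = 1/√(1 - 0.765²) = 1.5527
γ₁/γ₂ = 2.9311/1.5527 = 1.888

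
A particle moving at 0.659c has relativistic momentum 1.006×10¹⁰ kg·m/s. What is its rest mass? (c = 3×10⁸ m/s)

γ = 1/√(1 - 0.659²) = 1.3295
v = 0.659 × 3×10⁸ = 1.977×10⁸ m/s
m = p/(γv) = 1.006×10¹⁰/(1.3295 × 1.977×10⁸) = 38.27 kg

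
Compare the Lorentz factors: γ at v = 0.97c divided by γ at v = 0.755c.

γ₁ = 1/√(1 - 0.97²) = 4.113
γ₂ = 1/√(1 - 0.755²) = 1.525
γ₁/γ₂ = 4.113/1.525 = 2.697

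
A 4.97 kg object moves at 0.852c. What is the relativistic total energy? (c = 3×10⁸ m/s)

γ = 1/√(1 - 0.852²) = 1.9101
mc² = 4.97 × (3×10⁸)² = 4.473×10¹⁷ J
E = γmc² = 1.9101 × 4.473×10¹⁷ = 8.544×10¹⁷ J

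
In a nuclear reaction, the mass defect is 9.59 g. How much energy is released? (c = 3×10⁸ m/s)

Convert mass defect: Δm = 9.59 g = 0.00959 kg
E = Δm·c² = 0.00959 × (3×10⁸)²
= 0.00959 × 9×10¹⁶ = 8.631×10¹⁴ J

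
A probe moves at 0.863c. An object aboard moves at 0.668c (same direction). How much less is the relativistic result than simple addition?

Classical: u' + v = 0.668 + 0.863 = 1.531c
Relativistic: u = (0.668 + 0.863)/(1 + 0.576484) = 1.531/1.576484 = 0.9711c
Difference: 1.531 - 0.9711 = 0.5599c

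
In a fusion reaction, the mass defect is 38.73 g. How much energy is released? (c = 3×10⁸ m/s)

Convert mass defect: Δm = 38.73 g = 0.03873 kg
E = Δm·c² = 0.03873 × (3×10⁸)²
= 0.03873 × 9×10¹⁶ = 3.486×10¹⁵ J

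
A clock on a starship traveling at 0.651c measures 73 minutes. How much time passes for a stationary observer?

Proper time Δt₀ = 73 minutes
γ = 1/√(1 - 0.651²) = 1.3174
Δt = γΔt₀ = 1.3174 × 73 = 96.17 minutes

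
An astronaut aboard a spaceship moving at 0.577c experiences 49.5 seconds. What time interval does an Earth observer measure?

Proper time Δt₀ = 49.5 seconds
γ = 1/√(1 - 0.577²) = 1.2244
Δt = γΔt₀ = 1.2244 × 49.5 = 60.61 seconds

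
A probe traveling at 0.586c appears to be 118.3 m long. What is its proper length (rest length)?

Contracted length L = 118.3 m
γ = 1/√(1 - 0.586²) = 1.234
L₀ = γL = 1.234 × 118.3 = 146.0 m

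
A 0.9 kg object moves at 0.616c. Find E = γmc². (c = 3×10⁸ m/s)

γ = 1/√(1 - 0.616²) = 1.269
mc² = 0.9 × (3×10⁸)² = 8.100×10¹⁶ J
E = γmc² = 1.269 × 8.100×10¹⁶ = 1.028×10¹⁷ J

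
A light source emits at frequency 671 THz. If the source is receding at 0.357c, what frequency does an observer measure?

β = v/c = 0.357
(1-β)/(1+β) = 0.643/1.357 = 0.47384
Doppler factor = √(0.47384) = 0.6884
f_obs = 671 × 0.6884 = 461.9 THz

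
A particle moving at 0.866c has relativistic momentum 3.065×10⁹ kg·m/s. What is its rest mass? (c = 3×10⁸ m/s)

γ = 1/√(1 - 0.866²) = 2.000
v = 0.866 × 3×10⁸ = 2.598×10⁸ m/s
m = p/(γv) = 3.065×10⁹/(2.000 × 2.598×10⁸) = 5.899 kg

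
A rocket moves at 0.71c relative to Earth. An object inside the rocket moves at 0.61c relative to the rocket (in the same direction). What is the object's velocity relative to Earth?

u = (u' + v)/(1 + u'v/c²)
Numerator: 0.61 + 0.71 = 1.32
Denominator: 1 + 0.4331 = 1.4331
u = 1.32/1.4331 = 0.9211c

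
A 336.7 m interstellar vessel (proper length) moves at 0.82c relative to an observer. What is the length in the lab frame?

Proper length L₀ = 336.7 m
γ = 1/√(1 - 0.82²) = 1.747
L = L₀/γ = 336.7/1.747 = 192.7 m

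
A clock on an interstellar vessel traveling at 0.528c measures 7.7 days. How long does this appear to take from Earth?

Proper time Δt₀ = 7.7 days
γ = 1/√(1 - 0.528²) = 1.1775
Δt = γΔt₀ = 1.1775 × 7.7 = 9.067 days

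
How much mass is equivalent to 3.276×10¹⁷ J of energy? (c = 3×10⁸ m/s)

From E = mc², we get m = E/c²
c² = (3×10⁸)² = 9×10¹⁶ m²/s²
m = 3.276×10¹⁷ / 9×10¹⁶ = 3.640 kg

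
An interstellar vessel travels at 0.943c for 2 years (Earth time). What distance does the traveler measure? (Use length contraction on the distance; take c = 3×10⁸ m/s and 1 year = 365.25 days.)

Earth distance: d = v × t = 0.943c × 2 yr = 1.7855×10¹⁶ m
γ = 3.0049
d' = d/γ = 1.7855×10¹⁶/3.0049 = 5.942×10¹⁵ m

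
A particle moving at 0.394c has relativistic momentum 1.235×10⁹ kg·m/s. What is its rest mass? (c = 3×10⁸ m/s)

γ = 1/√(1 - 0.394²) = 1.088
v = 0.394 × 3×10⁸ = 1.182×10⁸ m/s
m = p/(γv) = 1.235×10⁹/(1.088 × 1.182×10⁸) = 9.603 kg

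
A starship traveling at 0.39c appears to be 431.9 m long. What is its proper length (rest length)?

Contracted length L = 431.9 m
γ = 1/√(1 - 0.39²) = 1.086
L₀ = γL = 1.086 × 431.9 = 469.0 m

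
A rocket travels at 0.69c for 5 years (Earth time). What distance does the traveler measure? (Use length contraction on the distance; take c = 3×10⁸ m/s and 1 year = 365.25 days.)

Earth distance: d = v × t = 0.69c × 5 yr = 3.2662×10¹⁶ m
γ = 1.3816
d' = d/γ = 3.2662×10¹⁶/1.3816 = 2.364×10¹⁶ m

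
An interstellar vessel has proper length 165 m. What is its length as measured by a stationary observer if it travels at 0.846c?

Proper length L₀ = 165 m
γ = 1/√(1 - 0.846²) = 1.8755
L = L₀/γ = 165/1.8755 = 87.98 m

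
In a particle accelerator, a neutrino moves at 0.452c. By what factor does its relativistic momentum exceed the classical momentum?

p_rel = γmv, p_class = mv
Ratio = γ = 1/√(1 - 0.452²)
= 1/√(0.795696) = 1.121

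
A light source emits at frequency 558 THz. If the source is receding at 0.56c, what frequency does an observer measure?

β = v/c = 0.56
(1-β)/(1+β) = 0.44/1.56 = 0.2820513
Doppler factor = √(0.2820513) = 0.53109
f_obs = 558 × 0.53109 = 296.3 THz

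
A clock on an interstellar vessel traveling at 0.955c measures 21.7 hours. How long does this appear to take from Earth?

Proper time Δt₀ = 21.7 hours
γ = 1/√(1 - 0.955²) = 3.3715
Δt = γΔt₀ = 3.3715 × 21.7 = 73.16 hours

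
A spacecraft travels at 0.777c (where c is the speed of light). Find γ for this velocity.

v/c = 0.777, so (v/c)² = 0.603729
1 - (v/c)² = 0.396271
γ = 1/√(0.396271) = 1.589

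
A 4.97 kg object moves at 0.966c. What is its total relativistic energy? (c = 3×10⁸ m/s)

γ = 1/√(1 - 0.966²) = 3.868
mc² = 4.97 × (3×10⁸)² = 4.473×10¹⁷ J
E = γmc² = 3.868 × 4.473×10¹⁷ = 1.730×10¹⁸ J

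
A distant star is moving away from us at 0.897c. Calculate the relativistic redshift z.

β = 0.897
(1+β)/(1-β) = 1.897/0.103 = 18.42
√(18.42) = 4.292
z = 4.292 - 1 = 3.292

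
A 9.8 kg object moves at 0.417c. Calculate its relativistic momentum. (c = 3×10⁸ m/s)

γ = 1/√(1 - 0.417²) = 1.100
v = 0.417 × 3×10⁸ = 1.251×10⁸ m/s
p = γmv = 1.100 × 9.8 × 1.251×10⁸ = 1.349×10⁹ kg·m/s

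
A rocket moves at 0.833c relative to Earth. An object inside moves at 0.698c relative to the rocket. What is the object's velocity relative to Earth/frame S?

u = (u' + v)/(1 + u'v/c²)
Numerator: 0.698 + 0.833 = 1.531
Denominator: 1 + 0.581434 = 1.581434
u = 1.531/1.581434 = 0.9681c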